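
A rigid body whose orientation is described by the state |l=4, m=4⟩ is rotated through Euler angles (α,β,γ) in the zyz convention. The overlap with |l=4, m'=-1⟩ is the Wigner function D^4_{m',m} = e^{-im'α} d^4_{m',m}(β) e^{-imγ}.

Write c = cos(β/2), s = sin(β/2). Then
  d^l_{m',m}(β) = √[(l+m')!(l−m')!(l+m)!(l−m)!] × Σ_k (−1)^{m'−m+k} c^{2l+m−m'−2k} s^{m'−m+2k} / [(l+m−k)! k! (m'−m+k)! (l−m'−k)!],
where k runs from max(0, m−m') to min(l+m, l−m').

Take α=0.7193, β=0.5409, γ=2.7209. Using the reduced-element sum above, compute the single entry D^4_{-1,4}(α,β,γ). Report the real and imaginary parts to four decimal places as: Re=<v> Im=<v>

Re=-0.0067 Im=0.0061

D^4_{-1,4}(0.7193,0.5409,2.7209) = e^{-i·-1·0.7193}·d^4_{-1,4}(0.5409)·e^{-i·4·2.7209}. Compute d first:
Half-angle: c=0.963651, s=0.267165. N=√(6·120·40320·1)=5387.986637
k∈{5} keeps every argument non-negative
  k=5: (−1)^0·5387.9866/(720)·0.9637^3·0.2672^5 = +0.009115
d^4_{-1,4}(0.5409) = +0.009115
Phases: e^{-i·(-1)·0.7193}=+0.752267+0.658858i, e^{-i·(4)·2.7209}=-0.111740+0.993737i ⇒ D=-0.006734+0.006143i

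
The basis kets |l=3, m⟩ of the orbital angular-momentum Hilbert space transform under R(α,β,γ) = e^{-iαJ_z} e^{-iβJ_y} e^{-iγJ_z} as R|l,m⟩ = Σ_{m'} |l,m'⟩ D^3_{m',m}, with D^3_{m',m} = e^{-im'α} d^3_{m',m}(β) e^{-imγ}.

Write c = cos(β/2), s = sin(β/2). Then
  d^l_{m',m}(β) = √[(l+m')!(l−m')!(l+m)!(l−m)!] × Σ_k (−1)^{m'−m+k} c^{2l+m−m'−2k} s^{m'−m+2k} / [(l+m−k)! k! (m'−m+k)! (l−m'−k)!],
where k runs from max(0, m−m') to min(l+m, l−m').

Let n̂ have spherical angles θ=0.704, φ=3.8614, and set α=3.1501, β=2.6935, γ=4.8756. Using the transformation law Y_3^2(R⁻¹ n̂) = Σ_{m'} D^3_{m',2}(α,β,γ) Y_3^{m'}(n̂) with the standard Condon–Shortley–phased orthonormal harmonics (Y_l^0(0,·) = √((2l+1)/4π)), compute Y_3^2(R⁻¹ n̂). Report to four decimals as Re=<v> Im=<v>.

Need the full column D^3_{m',2} for m'=−3..3 at α=3.1501, β=2.6935, γ=4.8756.
cos(β/2)=0.222177, sin(β/2)=0.975006
d^3_{-3,2}: single k=5 term ⇒ +0.479525;  D = +0.457980-0.142122i
d^3_{-2,2}: k∈[4..5] ⇒ +0.223047 -0.859102 = -0.636055;  D = +0.605852-0.193675i
d^3_{-1,2}: k∈[3..4] ⇒ +0.064291 -0.619064 = -0.554774;  D = -0.526974+0.173415i
d^3_{0,2}: k∈[2..3] ⇒ +0.012687 -0.244336 = -0.231649;  D = +0.219417-0.074280i
d^3_{1,2}: k∈[1..2] ⇒ +0.001669 -0.064291 = -0.062621;  D = -0.059142+0.020584i
d^3_{2,2}: k∈[0..1] ⇒ +0.000120 -0.011582 = -0.011462;  D = +0.010792-0.003859i
d^3_{3,2}: single k=0 term ⇒ -0.001293;  D = -0.001214+0.000446i
Y_3^{m'}(θ=0.704,φ=3.8614) and Σ D·Y over m':
  (+0.4580-0.1421i)·(+0.0628+0.0941i)  (+0.6059-0.1937i)·(+0.0427-0.3236i)  (-0.5270+0.1734i)·(-0.2997+0.2627i)  (+0.2194-0.0743i)·(-0.0270+0.0000i)  (-0.0591+0.0206i)·(+0.2997+0.2627i)  (+0.0108-0.0039i)·(+0.0427+0.3236i)  (-0.0012+0.0004i)·(-0.0628+0.0941i)
Y_3^2(R⁻¹ n̂) = +0.090395-0.364740i

Re=0.0904 Im=-0.3647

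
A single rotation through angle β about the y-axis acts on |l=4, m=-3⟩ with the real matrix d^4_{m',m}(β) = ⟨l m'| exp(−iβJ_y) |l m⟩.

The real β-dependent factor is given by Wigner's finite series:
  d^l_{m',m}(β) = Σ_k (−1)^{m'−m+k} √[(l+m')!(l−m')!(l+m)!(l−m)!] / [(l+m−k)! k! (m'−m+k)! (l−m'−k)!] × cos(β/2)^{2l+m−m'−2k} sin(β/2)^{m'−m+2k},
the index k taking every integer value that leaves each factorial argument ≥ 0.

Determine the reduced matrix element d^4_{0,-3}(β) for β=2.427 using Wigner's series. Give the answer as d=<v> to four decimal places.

d^4_{0,-3}(β=2.427) via Wigner's sum:
c=cos(2.427/2)=0.349743, s=sin(2.427/2)=0.936846; N=√[24·24·1·5040]=1703.830978
k: max(0,(-3)−(0))=0 … min(4+(-3),4−(0))=1
  k=0: (−1)^3·1703.8310/(144)·0.3497^5·0.9368^3 = -0.050911
  k=1: (−1)^4·1703.8310/(144)·0.3497^3·0.9368^5 = +0.365300
d^4_{0,-3}(2.427) = -0.050911 +0.365300 = +0.314390

d=0.3144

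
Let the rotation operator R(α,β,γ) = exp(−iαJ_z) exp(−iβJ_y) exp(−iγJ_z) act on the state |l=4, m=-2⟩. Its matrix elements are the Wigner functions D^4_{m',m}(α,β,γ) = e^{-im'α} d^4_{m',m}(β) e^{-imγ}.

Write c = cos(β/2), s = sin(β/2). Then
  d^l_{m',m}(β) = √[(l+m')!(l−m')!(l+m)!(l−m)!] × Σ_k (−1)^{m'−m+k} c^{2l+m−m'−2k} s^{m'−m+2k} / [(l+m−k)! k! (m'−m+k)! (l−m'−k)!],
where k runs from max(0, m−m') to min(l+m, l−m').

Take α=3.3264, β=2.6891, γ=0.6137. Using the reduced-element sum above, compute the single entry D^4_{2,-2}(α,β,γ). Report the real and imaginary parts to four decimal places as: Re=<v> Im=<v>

D^4_{2,-2}(3.3264,2.6891,0.6137) = e^{-i·2·3.3264}·d^4_{2,-2}(2.6891)·e^{-i·-2·0.6137}. Compute d first:
With c≡cos(β/2)=0.224321 and s≡sin(β/2)=0.974515, N=[720·2·2·720]^{1/2}=1440.000000
Admissible k: 0..2 (factorial args all ≥0)
  k=0: (−1)^4·1440.0000/(96)·0.2243^4·0.9745^4 = +0.034255
  k=1: (−1)^5·1440.0000/(120)·0.2243^2·0.9745^6 = -0.517194
  k=2: (−1)^6·1440.0000/(1440)·0.2243^0·0.9745^8 = +0.813410
d^4_{2,-2}(2.6891) = +0.034255 -0.517194 +0.813410 = +0.330471
Phases: e^{-i·(2)·3.3264}=+0.932467-0.361256i, e^{-i·(-2)·0.6137}=+0.336687+0.941617i ⇒ D=+0.216166+0.249967i

Re=0.2162 Im=0.2500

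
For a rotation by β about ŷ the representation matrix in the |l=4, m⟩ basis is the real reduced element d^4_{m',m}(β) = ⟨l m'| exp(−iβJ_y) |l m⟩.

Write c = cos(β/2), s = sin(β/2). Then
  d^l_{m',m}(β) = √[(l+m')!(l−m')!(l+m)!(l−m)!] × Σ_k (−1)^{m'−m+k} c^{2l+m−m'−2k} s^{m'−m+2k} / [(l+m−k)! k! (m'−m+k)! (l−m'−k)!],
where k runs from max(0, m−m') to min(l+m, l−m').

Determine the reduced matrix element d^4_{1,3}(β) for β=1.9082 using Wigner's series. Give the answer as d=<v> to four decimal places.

d^4_{1,3}(β=1.9082) via Wigner's sum:
c=cos(1.9082/2)=0.578343, s=sin(1.9082/2)=0.815794; N=√[120·6·5040·1]=1904.940944
k∈{2,3} keeps every argument non-negative
  k=2: (−1)^0·1904.9409/(240)·0.5783^6·0.8158^2 = +0.197672
  k=3: (−1)^1·1904.9409/(144)·0.5783^4·0.8158^4 = -0.655515
d^4_{1,3}(1.9082) = +0.197672 -0.655515 = -0.457843

d=-0.4578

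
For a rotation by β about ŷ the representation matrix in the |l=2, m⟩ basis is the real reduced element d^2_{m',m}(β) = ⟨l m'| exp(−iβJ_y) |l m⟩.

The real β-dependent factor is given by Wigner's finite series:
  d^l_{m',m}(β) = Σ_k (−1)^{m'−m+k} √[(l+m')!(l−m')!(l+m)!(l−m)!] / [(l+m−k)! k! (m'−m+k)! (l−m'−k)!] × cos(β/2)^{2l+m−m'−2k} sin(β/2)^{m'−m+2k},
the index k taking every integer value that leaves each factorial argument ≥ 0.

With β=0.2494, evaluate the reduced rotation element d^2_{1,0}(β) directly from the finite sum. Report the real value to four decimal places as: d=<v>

d^2_{1,0}(β=0.2494) via Wigner's sum:
With c≡cos(β/2)=0.992235 and s≡sin(β/2)=0.124377, N=[6·1·2·2]^{1/2}=4.898979
k∈{0,1} keeps every argument non-negative
  k=0: (−1)^1·4.8990/(2)·0.9922^3·0.1244^1 = -0.297618
  k=1: (−1)^2·4.8990/(2)·0.9922^1·0.1244^3 = +0.004676
d^2_{1,0}(0.2494) = -0.297618 +0.004676 = -0.292942

d=-0.2929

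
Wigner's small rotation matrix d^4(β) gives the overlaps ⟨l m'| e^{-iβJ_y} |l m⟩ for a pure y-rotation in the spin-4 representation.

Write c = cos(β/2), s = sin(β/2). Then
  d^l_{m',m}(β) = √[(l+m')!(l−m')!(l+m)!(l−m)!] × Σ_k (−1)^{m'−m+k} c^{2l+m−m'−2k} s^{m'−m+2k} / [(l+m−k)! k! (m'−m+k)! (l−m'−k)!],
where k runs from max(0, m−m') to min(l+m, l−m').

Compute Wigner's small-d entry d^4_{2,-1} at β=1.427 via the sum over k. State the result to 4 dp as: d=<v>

d=-0.0436

d^4_{2,-1}(β=1.427) via Wigner's sum:
Half-angle: c=0.756076, s=0.654484. N=√(720·2·6·120)=1018.233765
k: max(0,(-1)−(2))=0 … min(4+(-1),4−(2))=2
  k=0: (−1)^3·1018.2338/(72)·0.7561^5·0.6545^3 = -0.979578
  k=1: (−1)^4·1018.2338/(48)·0.7561^3·0.6545^5 = +1.101026
  k=2: (−1)^5·1018.2338/(240)·0.7561^1·0.6545^7 = -0.165004
d^4_{2,-1}(1.427) = -0.979578 +1.101026 -0.165004 = -0.043556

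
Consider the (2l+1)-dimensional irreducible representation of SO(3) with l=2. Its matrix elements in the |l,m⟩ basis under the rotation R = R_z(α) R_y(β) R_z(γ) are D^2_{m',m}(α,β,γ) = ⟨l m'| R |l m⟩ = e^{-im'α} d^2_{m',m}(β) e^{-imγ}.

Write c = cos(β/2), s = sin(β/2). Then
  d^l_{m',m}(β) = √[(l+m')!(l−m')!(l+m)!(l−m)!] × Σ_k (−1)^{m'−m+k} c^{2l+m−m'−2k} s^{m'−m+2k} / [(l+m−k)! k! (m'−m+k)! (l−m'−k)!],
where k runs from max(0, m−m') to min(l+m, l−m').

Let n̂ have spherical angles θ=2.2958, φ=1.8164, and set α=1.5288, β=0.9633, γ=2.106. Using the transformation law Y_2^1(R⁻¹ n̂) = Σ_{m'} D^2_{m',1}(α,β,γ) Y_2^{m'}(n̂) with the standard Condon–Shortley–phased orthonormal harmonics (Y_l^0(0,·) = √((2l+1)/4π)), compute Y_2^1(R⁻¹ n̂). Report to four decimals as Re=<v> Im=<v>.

Re=0.0495 Im=0.1513

Need the full column D^2_{m',1} for m'=−2..2 at α=1.5288, β=0.9633, γ=2.106.
cos(β/2)=0.886232, sin(β/2)=0.463242
d^2_{-2,1}: single k=3 term ⇒ +0.176198;  D = +0.102262+0.143486i
d^2_{-1,1}: k∈[2..3] ⇒ +0.505629 -0.046050 = +0.459579;  D = +0.385124-0.250783i
d^2_{0,1}: k∈[1..2] ⇒ +0.789815 -0.215798 = +0.574018;  D = -0.292758-0.493750i
d^2_{1,1}: k∈[0..1] ⇒ +0.616864 -0.505629 = +0.111235;  D = -0.097978+0.052665i
d^2_{2,1}: single k=0 term ⇒ -0.644882;  D = -0.281204-0.580342i
Y_2^{m'}(θ=2.2958,φ=1.8164) and Σ D·Y over m':
  (+0.1023+0.1435i)·(-0.1908+0.1021i)  (+0.3851-0.2508i)·(+0.0932+0.3720i)  (-0.2928-0.4937i)·(+0.1007+0.0000i)  (-0.0980+0.0527i)·(-0.0932+0.3720i)  (-0.2812-0.5803i)·(-0.1908-0.1021i)
Y_2^1(R⁻¹ n̂) = +0.049514+0.151302i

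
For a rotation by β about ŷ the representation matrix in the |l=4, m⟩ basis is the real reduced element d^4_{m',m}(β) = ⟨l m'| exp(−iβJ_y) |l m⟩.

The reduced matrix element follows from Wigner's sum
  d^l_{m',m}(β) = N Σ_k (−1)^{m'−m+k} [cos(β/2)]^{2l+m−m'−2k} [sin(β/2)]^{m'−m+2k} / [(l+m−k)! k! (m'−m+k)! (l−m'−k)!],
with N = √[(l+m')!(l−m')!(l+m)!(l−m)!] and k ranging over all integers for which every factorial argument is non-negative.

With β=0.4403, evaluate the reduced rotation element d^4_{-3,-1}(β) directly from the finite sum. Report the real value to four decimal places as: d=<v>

d=0.2996

d^4_{-3,-1}(β=0.4403) via Wigner's sum:
With c≡cos(β/2)=0.975865 and s≡sin(β/2)=0.218376, N=[1·5040·6·120]^{1/2}=1904.940944
k: max(0,(-1)−(-3))=2 … min(4+(-1),4−(-3))=3
  k=2: (−1)^0·1904.9409/(240)·0.9759^6·0.2184^2 = +0.326902
  k=3: (−1)^1·1904.9409/(144)·0.9759^4·0.2184^4 = -0.027283
d^4_{-3,-1}(0.4403) = +0.326902 -0.027283 = +0.299619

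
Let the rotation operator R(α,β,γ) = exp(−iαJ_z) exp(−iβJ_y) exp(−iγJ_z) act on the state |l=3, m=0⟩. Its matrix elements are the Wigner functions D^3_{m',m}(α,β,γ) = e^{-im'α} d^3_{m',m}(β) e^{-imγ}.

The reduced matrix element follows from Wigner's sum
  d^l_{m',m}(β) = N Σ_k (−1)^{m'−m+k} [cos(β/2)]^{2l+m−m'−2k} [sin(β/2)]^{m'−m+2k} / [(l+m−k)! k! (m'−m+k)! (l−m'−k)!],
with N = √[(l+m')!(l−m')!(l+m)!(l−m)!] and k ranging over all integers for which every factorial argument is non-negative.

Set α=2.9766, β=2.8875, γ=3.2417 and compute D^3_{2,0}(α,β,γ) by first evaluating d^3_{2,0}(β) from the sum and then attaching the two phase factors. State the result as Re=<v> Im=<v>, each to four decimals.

Re=-0.0792 Im=-0.0271

First d^3_{2,0}(β=2.8875), then the phase factors e^{-i(2)α} and e^{-i(0)γ}:
c=cos(2.8875/2)=0.126705, s=sin(2.8875/2)=0.991940; N=√[120·1·6·6]=65.726707
The bounds max(0,m−m')=0 and min(l+m,l−m')=1 give 2 terms
  k=0: (−1)^2·65.7267/(12)·0.1267^4·0.9919^2 = +0.001389
  k=1: (−1)^3·65.7267/(12)·0.1267^2·0.9919^4 = -0.085131
d^3_{2,0}(2.8875) = +0.001389 -0.085131 = -0.083742
D = (+0.946047+0.324029i)·(-0.083742)·(+1.000000+0.000000i) = -0.079224-0.027135i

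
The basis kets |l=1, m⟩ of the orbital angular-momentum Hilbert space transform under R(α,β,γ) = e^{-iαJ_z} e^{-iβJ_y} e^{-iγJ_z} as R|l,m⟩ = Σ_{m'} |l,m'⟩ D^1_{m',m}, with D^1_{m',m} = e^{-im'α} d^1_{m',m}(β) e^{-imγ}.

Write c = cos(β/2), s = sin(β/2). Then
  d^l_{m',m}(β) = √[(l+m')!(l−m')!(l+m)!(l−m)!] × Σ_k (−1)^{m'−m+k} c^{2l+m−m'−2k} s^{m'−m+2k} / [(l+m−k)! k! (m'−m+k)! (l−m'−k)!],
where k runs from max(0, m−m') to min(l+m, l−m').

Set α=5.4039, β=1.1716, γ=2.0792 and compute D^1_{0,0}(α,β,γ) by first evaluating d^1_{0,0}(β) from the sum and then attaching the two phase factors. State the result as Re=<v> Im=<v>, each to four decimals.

First d^1_{0,0}(β=1.1716), then the phase factors e^{-i(0)α} and e^{-i(0)γ}:
c=cos(1.1716/2)=0.833270, s=sin(1.1716/2)=0.552866; N=√[1·1·1·1]=1.000000
The bounds max(0,m−m')=0 and min(l+m,l−m')=1 give 2 terms
  k=0: (−1)^0·1.0000/(1)·0.8333^2·0.5529^0 = +0.694339
  k=1: (−1)^1·1.0000/(1)·0.8333^0·0.5529^2 = -0.305661
d^1_{0,0}(1.1716) = +0.694339 -0.305661 = +0.388678
Attach z-rotation phases: D = e^{-i(0)(5.4039)}·(+0.388678)·e^{-i(0)(2.0792)} = +0.388678+0.000000i

Re=0.3887 Im=0.0000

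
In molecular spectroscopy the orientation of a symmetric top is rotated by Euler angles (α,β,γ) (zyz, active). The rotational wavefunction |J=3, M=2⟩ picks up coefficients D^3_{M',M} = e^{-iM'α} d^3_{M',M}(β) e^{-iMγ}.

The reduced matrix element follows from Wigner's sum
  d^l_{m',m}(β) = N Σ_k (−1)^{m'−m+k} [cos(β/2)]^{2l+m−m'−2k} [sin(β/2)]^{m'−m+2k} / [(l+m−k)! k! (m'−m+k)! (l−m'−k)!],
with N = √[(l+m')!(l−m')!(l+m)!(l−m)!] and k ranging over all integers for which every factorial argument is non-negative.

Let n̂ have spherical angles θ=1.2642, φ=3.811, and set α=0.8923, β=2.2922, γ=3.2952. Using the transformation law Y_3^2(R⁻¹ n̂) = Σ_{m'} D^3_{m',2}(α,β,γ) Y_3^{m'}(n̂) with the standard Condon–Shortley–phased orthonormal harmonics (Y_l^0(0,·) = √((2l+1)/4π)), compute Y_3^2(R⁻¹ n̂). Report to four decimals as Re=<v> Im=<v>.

Need the full column D^3_{m',2} for m'=−3..3 at α=0.8923, β=2.2922, γ=3.2952.
cos(β/2)=0.412044, sin(β/2)=0.911164
d^3_{-3,2}: single k=5 term ⇒ +0.633872;  D = -0.454221+0.442128i
d^3_{-2,2}: k∈[4..5] ⇒ +0.585118 -0.572241 = +0.012877;  D = +0.001201+0.012821i
d^3_{-1,2}: k∈[3..4] ⇒ +0.334696 -0.818326 = -0.483630;  D = -0.403185-0.267094i
d^3_{0,2}: k∈[2..3] ⇒ +0.131078 -0.640965 = -0.509887;  D = -0.486014+0.154192i
d^3_{1,2}: k∈[1..2] ⇒ +0.034223 -0.334696 = -0.300473;  D = -0.109015+0.280000i
d^3_{2,2}: k∈[0..1] ⇒ +0.004894 -0.119657 = -0.114763;  D = +0.057125+0.099535i
d^3_{3,2}: single k=0 term ⇒ -0.026509;  D = +0.026181+0.004157i
Y_3^{m'}(θ=1.2642,φ=3.811) and Σ D·Y over m':
  (-0.4542+0.4421i)·(+0.1531+0.3275i)  (+0.0012+0.0128i)·(+0.0645-0.2728i)  (-0.4032-0.2671i)·(+0.1316-0.1041i)  (-0.4860+0.1542i)·(-0.2866+0.0000i)  (-0.1090+0.2800i)·(-0.1316-0.1041i)  (+0.0571+0.0995i)·(+0.0645+0.2728i)  (+0.0262+0.0042i)·(-0.1531+0.3275i)
Y_3^2(R⁻¹ n̂) = -0.137701-0.113452i

Re=-0.1377 Im=-0.1135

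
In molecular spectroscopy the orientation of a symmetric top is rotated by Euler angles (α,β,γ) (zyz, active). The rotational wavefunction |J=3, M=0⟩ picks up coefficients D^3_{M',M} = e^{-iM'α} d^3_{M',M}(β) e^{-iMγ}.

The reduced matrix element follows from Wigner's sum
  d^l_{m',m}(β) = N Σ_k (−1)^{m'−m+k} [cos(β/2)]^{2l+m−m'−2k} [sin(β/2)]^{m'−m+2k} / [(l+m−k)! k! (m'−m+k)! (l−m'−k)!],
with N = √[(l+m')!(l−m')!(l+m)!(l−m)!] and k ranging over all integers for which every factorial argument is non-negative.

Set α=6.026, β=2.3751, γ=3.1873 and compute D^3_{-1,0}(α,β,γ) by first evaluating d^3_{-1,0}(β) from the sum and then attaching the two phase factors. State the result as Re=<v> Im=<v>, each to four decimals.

Re=0.4631 Im=-0.1218

Split into d^3_{-1,0}(β=2.3751) × two z-phases.
Half-angle: c=0.373933, s=0.927456. N=√(2·24·6·6)=41.569219
The bounds max(0,m−m')=1 and min(l+m,l−m')=3 give 3 terms
  k=1: (−1)^0·41.5692/(12)·0.3739^5·0.9275^1 = +0.023488
  k=2: (−1)^1·41.5692/(4)·0.3739^3·0.9275^3 = -0.433484
  k=3: (−1)^2·41.5692/(12)·0.3739^1·0.9275^5 = +0.888895
d^3_{-1,0}(2.3751) = +0.023488 -0.433484 +0.888895 = +0.478899
Phases: e^{-i·(-1)·6.026}=+0.967110-0.254359i, e^{-i·(0)·3.1873}=+1.000000+0.000000i ⇒ D=+0.463148-0.121812i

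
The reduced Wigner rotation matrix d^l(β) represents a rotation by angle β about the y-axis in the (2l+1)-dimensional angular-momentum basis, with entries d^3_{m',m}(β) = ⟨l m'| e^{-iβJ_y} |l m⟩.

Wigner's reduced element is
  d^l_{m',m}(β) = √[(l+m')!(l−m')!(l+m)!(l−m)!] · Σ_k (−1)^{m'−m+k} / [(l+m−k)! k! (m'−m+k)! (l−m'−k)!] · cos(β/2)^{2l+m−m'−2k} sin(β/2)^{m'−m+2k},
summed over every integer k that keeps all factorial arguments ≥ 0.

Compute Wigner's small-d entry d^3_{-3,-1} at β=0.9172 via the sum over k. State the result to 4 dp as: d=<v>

d^3_{-3,-1}(β=0.9172) via Wigner's sum:
c=cos(0.9172/2)=0.896673, s=sin(0.9172/2)=0.442693; N=√[1·720·2·24]=185.903201
k: max(0,(-1)−(-3))=2 … min(3+(-1),3−(-3))=2
  k=2: (−1)^0·185.9032/(48)·0.8967^4·0.4427^2 = +0.490668
d^3_{-3,-1}(0.9172) = +0.490668

d=0.4907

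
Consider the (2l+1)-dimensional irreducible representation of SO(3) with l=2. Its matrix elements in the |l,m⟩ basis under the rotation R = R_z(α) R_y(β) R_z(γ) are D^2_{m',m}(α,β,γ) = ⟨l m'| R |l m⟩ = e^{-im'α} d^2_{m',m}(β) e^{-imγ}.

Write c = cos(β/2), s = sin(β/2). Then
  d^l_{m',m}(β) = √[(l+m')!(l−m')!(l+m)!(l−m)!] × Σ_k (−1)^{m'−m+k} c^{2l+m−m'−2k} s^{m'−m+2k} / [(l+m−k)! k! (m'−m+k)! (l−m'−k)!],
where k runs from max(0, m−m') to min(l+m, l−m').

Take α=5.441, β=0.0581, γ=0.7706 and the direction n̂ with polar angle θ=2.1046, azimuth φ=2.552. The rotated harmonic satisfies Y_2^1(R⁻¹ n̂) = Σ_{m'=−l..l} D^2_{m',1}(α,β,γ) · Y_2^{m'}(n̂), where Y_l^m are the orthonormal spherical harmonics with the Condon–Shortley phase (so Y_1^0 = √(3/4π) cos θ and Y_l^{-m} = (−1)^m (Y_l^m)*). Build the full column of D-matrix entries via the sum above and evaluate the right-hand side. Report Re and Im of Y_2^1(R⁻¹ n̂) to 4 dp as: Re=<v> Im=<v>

Re=-0.3119 Im=0.1739

Need the full column D^2_{m',1} for m'=−2..2 at α=5.441, β=0.0581, γ=0.7706.
cos(β/2)=0.999578, sin(β/2)=0.029046
d^2_{-2,1}: single k=3 term ⇒ +0.000049;  D = -0.000038-0.000031i
d^2_{-1,1}: k∈[2..3] ⇒ +0.002529 -0.000001 = +0.002528;  D = -0.000106-0.002526i
d^2_{0,1}: k∈[1..2] ⇒ +0.071058 -0.000060 = +0.070998;  D = +0.050940-0.049455i
d^2_{1,1}: k∈[0..1] ⇒ +0.998313 -0.002529 = +0.995785;  D = +0.993234+0.071223i
d^2_{2,1}: single k=0 term ⇒ -0.058018;  D = -0.035436-0.045940i
Y_2^{m'}(θ=2.1046,φ=2.552) and Σ D·Y over m':
  (-0.0000-0.0000i)·(+0.1093+0.2646i)  (-0.0001-0.0025i)·(+0.2813+0.1882i)  (+0.0509-0.0495i)·(-0.0704+0.0000i)  (+0.9932+0.0712i)·(-0.2813+0.1882i)  (-0.0354-0.0459i)·(+0.1093-0.2646i)
Y_2^1(R⁻¹ n̂) = -0.311927+0.173946i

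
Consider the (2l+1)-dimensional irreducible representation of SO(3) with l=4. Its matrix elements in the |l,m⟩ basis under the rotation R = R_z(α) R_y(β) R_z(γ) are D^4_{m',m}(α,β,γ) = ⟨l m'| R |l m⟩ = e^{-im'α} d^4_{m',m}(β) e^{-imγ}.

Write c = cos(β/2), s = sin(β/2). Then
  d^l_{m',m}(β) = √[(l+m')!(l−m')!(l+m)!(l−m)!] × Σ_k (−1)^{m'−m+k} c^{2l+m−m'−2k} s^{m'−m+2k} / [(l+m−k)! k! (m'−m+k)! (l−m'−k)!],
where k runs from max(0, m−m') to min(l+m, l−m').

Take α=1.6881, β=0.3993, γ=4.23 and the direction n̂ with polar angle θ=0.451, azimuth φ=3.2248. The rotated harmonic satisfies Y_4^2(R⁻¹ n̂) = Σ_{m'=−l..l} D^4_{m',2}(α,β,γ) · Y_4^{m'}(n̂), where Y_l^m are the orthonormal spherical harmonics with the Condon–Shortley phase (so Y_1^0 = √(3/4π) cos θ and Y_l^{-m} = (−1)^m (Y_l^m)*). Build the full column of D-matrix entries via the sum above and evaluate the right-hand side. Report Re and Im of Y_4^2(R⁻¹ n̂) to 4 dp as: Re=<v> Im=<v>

Re=-0.2558 Im=0.2984

Need the full column D^4_{m',2} for m'=−4..4 at α=1.6881, β=0.3993, γ=4.23.
cos(β/2)=0.980136, sin(β/2)=0.198326
d^4_{-4,2}: single k=6 term ⇒ +0.000309;  D = -0.000042-0.000306i
d^4_{-3,2}: k∈[5..6] ⇒ +0.003243 -0.000044 = +0.003199;  D = -0.003096+0.000804i
d^4_{-2,2}: k∈[4..6] ⇒ +0.021417 -0.000702 +0.000002 = +0.020718;  D = +0.007519+0.019305i
d^4_{-1,2}: k∈[3..5] ⇒ +0.099790 -0.006129 +0.000050 = +0.093712;  D = +0.082742-0.043997i
d^4_{0,2}: k∈[2..4] ⇒ +0.330826 -0.036121 +0.000555 = +0.295260;  D = -0.168180-0.242681i
d^4_{1,2}: k∈[1..3] ⇒ +0.731175 -0.149685 +0.004086 = +0.585575;  D = -0.438954+0.387580i
d^4_{2,2}: k∈[0..2] ⇒ +0.851708 -0.418466 +0.021417 = +0.454659;  D = +0.338749+0.303256i
d^4_{3,2}: k∈[0..1] ⇒ -0.644835 +0.079206 = -0.565629;  D = -0.325359+0.462686i
d^4_{4,2}: single k=0 term ⇒ +0.184526;  D = -0.162328-0.087747i
Y_4^{m'}(θ=0.451,φ=3.2248) and Σ D·Y over m':
  (-0.0000-0.0003i)·(+0.0151-0.0052i)  (-0.0031+0.0008i)·(-0.0904+0.0230i)  (+0.0075+0.0193i)·(+0.2927-0.0492i)  (+0.0827-0.0440i)·(-0.4938+0.0412i)  (-0.1682-0.2427i)·(+0.1760+0.0000i)  (-0.4390+0.3876i)·(+0.4938+0.0412i)  (+0.3387+0.3033i)·(+0.2927+0.0492i)  (-0.3254+0.4627i)·(+0.0904+0.0230i)  (-0.1623-0.0877i)·(+0.0151+0.0052i)
Y_4^2(R⁻¹ n̂) = -0.255794+0.298435i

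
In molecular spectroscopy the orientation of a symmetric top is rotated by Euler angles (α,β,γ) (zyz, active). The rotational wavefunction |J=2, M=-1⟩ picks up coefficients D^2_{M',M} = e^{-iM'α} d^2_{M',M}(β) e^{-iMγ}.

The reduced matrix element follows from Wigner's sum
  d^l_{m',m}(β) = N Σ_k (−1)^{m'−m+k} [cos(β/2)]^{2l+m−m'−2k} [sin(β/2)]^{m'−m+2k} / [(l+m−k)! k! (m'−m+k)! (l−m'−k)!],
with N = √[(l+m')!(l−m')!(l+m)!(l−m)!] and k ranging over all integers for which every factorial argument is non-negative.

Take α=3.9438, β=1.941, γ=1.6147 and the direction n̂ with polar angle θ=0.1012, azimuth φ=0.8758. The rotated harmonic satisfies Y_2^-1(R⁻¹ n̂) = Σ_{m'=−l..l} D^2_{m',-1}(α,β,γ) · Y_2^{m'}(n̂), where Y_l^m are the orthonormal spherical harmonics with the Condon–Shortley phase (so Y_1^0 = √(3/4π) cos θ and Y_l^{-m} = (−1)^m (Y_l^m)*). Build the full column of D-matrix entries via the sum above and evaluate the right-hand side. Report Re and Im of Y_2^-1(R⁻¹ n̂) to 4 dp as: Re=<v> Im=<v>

Re=-0.0111 Im=0.3122

Need the full column D^2_{m',-1} for m'=−2..2 at α=3.9438, β=1.941, γ=1.6147.
cos(β/2)=0.564887, sin(β/2)=0.825168
d^2_{-2,-1}: single k=1 term ⇒ +0.297480;  D = -0.296586-0.023038i
d^2_{-1,-1}: k∈[0..1] ⇒ +0.101823 -0.651823 = -0.550000;  D = -0.411789+0.364595i
d^2_{0,-1}: k∈[0..1] ⇒ -0.364337 +0.777436 = +0.413100;  D = -0.018131+0.412701i
d^2_{1,-1}: k∈[0..1] ⇒ +0.651823 -0.463628 = +0.188194;  D = -0.129419-0.136630i
d^2_{2,-1}: single k=0 term ⇒ -0.634774;  D = -0.634740-0.006529i
Y_2^{m'}(θ=0.1012,φ=0.8758) and Σ D·Y over m':
  (-0.2966-0.0230i)·(-0.0007-0.0039i)  (-0.4118+0.3646i)·(+0.0497-0.0596i)  (-0.0181+0.4127i)·(+0.6211+0.0000i)  (-0.1294-0.1366i)·(-0.0497-0.0596i)  (-0.6347-0.0065i)·(-0.0007+0.0039i)
Y_2^-1(R⁻¹ n̂) = -0.011111+0.312250i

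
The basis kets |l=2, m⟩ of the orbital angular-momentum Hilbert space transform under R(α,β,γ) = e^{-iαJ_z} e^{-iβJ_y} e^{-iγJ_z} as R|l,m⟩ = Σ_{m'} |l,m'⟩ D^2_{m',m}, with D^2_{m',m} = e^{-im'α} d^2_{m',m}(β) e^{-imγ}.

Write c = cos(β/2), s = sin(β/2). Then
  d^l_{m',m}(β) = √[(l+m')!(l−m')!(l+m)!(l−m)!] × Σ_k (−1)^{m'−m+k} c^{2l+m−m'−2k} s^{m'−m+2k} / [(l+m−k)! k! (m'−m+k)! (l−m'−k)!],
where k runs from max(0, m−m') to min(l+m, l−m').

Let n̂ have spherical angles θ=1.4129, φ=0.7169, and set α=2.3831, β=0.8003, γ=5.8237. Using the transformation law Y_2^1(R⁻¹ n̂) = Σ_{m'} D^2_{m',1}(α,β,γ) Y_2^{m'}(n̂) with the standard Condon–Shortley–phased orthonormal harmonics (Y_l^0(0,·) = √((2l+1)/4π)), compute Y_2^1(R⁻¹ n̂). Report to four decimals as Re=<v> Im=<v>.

Need the full column D^2_{m',1} for m'=−2..2 at α=2.3831, β=0.8003, γ=5.8237.
cos(β/2)=0.921003, sin(β/2)=0.389556
d^2_{-2,1}: single k=3 term ⇒ +0.108894;  D = +0.053472-0.094861i
d^2_{-1,1}: k∈[2..3] ⇒ +0.386175 -0.023029 = +0.363145;  D = -0.347032+0.106972i
d^2_{0,1}: k∈[1..2] ⇒ +0.745467 -0.133367 = +0.612100;  D = +0.548614+0.271459i
d^2_{1,1}: k∈[0..1] ⇒ +0.719521 -0.386175 = +0.333346;  D = -0.115186-0.312813i
d^2_{2,1}: single k=0 term ⇒ -0.608672;  D = +0.240205-0.559270i
Y_2^{m'}(θ=1.4129,φ=0.7169) and Σ D·Y over m':
  (+0.0535-0.0949i)·(+0.0514-0.3732i)  (-0.3470+0.1070i)·(+0.0904-0.0788i)  (+0.5486+0.2715i)·(-0.2920+0.0000i)  (-0.1152-0.3128i)·(-0.0904-0.0788i)  (+0.2402-0.5593i)·(+0.0514+0.3732i)
Y_2^1(R⁻¹ n̂) = -0.008962+0.031165i

Re=-0.0090 Im=0.0312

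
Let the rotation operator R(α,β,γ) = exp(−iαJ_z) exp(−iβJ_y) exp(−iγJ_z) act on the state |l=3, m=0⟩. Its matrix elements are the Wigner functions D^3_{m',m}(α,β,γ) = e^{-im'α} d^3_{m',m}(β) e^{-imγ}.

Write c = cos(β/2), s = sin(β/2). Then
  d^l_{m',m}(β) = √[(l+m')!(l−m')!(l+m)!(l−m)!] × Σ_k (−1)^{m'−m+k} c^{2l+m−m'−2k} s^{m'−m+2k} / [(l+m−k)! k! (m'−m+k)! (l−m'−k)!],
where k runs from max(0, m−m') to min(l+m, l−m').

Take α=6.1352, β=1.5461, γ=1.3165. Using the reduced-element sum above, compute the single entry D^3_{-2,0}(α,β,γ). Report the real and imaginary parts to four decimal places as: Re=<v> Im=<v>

D^3_{-2,0}(6.1352,1.5461,1.3165) = e^{-i·-2·6.1352}·d^3_{-2,0}(1.5461)·e^{-i·0·1.3165}. Compute d first:
c=cos(1.5461/2)=0.715784, s=sin(1.5461/2)=0.698322; N=√[1·120·6·6]=65.726707
Admissible k: 2..3 (factorial args all ≥0)
  k=2: (−1)^0·65.7267/(12)·0.7158^4·0.6983^2 = +0.701132
  k=3: (−1)^1·65.7267/(12)·0.7158^2·0.6983^4 = -0.667339
d^3_{-2,0}(1.5461) = +0.701132 -0.667339 = +0.033793
D = (+0.956519-0.291668i)·(+0.033793)·(+1.000000+0.000000i) = +0.032323-0.009856i

Re=0.0323 Im=-0.0099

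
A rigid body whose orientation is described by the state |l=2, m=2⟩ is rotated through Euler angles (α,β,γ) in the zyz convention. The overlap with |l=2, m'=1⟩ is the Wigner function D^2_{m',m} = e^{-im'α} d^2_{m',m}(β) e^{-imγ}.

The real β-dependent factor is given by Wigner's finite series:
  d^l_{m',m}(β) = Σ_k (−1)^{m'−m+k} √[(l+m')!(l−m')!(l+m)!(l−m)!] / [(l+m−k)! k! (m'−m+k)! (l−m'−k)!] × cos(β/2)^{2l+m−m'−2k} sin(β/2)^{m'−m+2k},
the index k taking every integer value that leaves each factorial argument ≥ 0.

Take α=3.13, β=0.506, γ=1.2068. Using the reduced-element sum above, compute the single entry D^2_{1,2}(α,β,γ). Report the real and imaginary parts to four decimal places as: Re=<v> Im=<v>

Split into d^2_{1,2}(β=0.506) × two z-phases.
With c≡cos(β/2)=0.968166 and s≡sin(β/2)=0.250310, N=[6·1·24·1]^{1/2}=12.000000
Admissible k: 1..1 (factorial args all ≥0)
  k=1: (−1)^0·12.0000/(6)·0.9682^3·0.2503^1 = +0.454315
d^2_{1,2}(0.506) = +0.454315
Attach z-rotation phases: D = e^{-i(1)(3.13)}·(+0.454315)·e^{-i(2)(1.2068)} = +0.335624+0.306200i

Re=0.3356 Im=0.3062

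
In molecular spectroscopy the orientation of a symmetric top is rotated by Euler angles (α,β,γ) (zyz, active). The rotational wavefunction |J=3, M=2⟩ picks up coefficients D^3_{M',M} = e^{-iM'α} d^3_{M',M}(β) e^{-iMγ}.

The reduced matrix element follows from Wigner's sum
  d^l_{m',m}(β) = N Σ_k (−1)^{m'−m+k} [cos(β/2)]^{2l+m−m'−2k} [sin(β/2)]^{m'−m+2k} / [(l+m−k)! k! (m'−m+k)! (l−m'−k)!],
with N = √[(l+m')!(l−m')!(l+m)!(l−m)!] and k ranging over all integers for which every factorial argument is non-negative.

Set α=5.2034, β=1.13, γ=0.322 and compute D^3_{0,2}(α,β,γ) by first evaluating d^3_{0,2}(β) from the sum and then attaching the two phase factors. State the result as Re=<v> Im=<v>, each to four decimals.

Split into d^3_{0,2}(β=1.13) × two z-phases.
With c≡cos(β/2)=0.844589 and s≡sin(β/2)=0.535416, N=[6·6·120·1]^{1/2}=65.726707
The bounds max(0,m−m')=2 and min(l+m,l−m')=3 give 2 terms
  k=2: (−1)^0·65.7267/(12)·0.8446^4·0.5354^2 = +0.798958
  k=3: (−1)^1·65.7267/(12)·0.8446^2·0.5354^4 = -0.321082
d^3_{0,2}(1.13) = +0.798958 -0.321082 = +0.477876
Attach z-rotation phases: D = e^{-i(0)(5.2034)}·(+0.477876)·e^{-i(2)(0.322)} = +0.382158-0.286916i

Re=0.3822 Im=-0.2869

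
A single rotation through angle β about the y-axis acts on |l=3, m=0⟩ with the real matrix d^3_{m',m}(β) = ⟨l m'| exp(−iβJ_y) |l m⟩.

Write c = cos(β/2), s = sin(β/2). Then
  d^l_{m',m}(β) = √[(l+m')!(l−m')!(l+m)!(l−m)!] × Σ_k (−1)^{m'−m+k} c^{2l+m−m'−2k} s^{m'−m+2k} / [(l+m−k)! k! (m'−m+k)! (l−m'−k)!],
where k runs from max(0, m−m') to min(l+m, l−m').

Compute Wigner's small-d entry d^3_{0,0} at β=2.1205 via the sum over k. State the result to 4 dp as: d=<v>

d=0.4272

d^3_{0,0}(β=2.1205) via Wigner's sum:
Half-angle: c=0.488654, s=0.872478. N=√(6·6·6·6)=36.000000
Admissible k: 0..3 (factorial args all ≥0)
  k=0: (−1)^0·36.0000/(36)·0.4887^6·0.8725^0 = +0.013615
  k=1: (−1)^1·36.0000/(4)·0.4887^4·0.8725^2 = -0.390622
  k=2: (−1)^2·36.0000/(4)·0.4887^2·0.8725^4 = +1.245268
  k=3: (−1)^3·36.0000/(36)·0.4887^0·0.8725^6 = -0.441089
d^3_{0,0}(2.1205) = +0.013615 -0.390622 +1.245268 -0.441089 = +0.427171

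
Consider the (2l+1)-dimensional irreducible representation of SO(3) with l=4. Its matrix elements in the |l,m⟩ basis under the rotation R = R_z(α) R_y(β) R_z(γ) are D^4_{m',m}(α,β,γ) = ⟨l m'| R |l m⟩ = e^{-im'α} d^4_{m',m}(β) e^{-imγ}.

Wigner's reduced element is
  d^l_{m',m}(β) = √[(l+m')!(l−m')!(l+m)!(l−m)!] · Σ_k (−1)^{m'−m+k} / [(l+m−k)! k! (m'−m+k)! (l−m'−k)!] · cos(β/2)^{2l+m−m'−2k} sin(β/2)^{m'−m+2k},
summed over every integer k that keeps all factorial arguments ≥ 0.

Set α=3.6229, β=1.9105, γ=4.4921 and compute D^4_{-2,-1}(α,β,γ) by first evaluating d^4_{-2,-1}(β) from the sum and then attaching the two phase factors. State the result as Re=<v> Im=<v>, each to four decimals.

Re=0.2169 Im=-0.2364

First d^4_{-2,-1}(β=1.9105), then the phase factors e^{-i(-2)α} and e^{-i(-1)γ}:
Half-angle: c=0.577405, s=0.816458. N=√(2·720·6·120)=1018.233765
k: max(0,(-1)−(-2))=1 … min(4+(-1),4−(-2))=3
  k=1: (−1)^0·1018.2338/(240)·0.5774^7·0.8165^1 = +0.074119
  k=2: (−1)^1·1018.2338/(48)·0.5774^5·0.8165^3 = -0.740985
  k=3: (−1)^2·1018.2338/(72)·0.5774^3·0.8165^5 = +0.987701
d^4_{-2,-1}(1.9105) = +0.074119 -0.740985 +0.987701 = +0.320835
Phases: e^{-i·(-2)·3.6229}=+0.571376+0.820688i, e^{-i·(-1)·4.4921}=-0.218512-0.975834i ⇒ D=+0.216886-0.236423i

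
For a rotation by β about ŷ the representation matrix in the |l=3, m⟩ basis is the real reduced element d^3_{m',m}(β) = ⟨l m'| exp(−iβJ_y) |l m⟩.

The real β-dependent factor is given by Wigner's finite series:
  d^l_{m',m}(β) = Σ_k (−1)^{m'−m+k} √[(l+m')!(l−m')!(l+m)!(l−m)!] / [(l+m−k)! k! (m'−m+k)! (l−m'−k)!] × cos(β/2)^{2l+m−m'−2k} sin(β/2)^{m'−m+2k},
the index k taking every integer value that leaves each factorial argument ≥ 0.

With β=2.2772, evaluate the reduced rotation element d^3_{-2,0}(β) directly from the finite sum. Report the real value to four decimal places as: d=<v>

d^3_{-2,0}(β=2.2772) via Wigner's sum:
Half-angle: c=0.418866, s=0.908048. N=√(1·120·6·6)=65.726707
The bounds max(0,m−m')=2 and min(l+m,l−m')=3 give 2 terms
  k=2: (−1)^0·65.7267/(12)·0.4189^4·0.9080^2 = +0.139021
  k=3: (−1)^1·65.7267/(12)·0.4189^2·0.9080^4 = -0.653351
d^3_{-2,0}(2.2772) = +0.139021 -0.653351 = -0.514330

d=-0.5143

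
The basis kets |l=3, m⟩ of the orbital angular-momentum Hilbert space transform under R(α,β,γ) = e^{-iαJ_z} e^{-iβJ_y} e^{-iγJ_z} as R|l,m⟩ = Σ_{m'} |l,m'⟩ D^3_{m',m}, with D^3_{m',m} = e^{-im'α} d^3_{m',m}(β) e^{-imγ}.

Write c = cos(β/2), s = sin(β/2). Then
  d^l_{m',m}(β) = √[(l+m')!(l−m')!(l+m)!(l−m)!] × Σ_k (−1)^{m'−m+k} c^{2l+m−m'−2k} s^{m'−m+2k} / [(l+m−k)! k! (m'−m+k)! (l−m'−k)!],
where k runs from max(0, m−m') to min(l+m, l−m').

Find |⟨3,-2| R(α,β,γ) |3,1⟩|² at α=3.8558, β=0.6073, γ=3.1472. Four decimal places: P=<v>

Split into d^3_{-2,1}(β=0.6073) × two z-phases.
With c≡cos(β/2)=0.954251 and s≡sin(β/2)=0.299005, N=[1·120·24·2]^{1/2}=75.894664
k∈{3,4} keeps every argument non-negative
  k=3: (−1)^0·75.8947/(12)·0.9543^3·0.2990^3 = +0.146911
  k=4: (−1)^1·75.8947/(24)·0.9543^1·0.2990^5 = -0.007212
d^3_{-2,1}(0.6073) = +0.146911 -0.007212 = +0.139699
|D^3_{-2,1}|² = |d^3_{-2,1}(β)|² = (+0.139699)² = 0.019516 (the z-rotation phases have unit modulus)

P=0.0195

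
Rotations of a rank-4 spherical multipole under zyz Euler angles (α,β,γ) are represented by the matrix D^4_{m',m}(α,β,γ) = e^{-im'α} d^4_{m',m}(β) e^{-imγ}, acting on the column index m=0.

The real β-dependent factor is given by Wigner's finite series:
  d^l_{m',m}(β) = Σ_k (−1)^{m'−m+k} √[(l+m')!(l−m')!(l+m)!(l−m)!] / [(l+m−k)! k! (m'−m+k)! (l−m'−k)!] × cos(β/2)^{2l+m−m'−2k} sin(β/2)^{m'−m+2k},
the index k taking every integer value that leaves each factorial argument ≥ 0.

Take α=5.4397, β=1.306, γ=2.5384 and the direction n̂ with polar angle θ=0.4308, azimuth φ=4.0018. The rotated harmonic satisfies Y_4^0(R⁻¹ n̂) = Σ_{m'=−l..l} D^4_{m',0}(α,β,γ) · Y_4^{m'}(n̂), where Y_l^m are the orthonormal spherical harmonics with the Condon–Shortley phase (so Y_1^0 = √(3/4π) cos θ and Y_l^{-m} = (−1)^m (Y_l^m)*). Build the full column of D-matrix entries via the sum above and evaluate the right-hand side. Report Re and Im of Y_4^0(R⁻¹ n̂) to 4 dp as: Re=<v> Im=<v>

Re=0.0749 Im=0.0000

Need the full column D^4_{m',0} for m'=−4..4 at α=5.4397, β=1.306, γ=2.5384.
cos(β/2)=0.794265, sin(β/2)=0.607572
d^4_{-4,0}: single k=4 term ⇒ +0.453733;  D = -0.441541+0.104478i
d^4_{-3,0}: k∈[3..4] ⇒ +0.838848 -0.490849 = +0.347999;  D = -0.285010-0.199681i
d^4_{-2,0}: k∈[2..4] ⇒ +0.879241 -1.371961 +0.301050 = -0.191670;  D = +0.022217+0.190378i
d^4_{-1,0}: k∈[1..4] ⇒ +0.541838 -1.902329 +1.113142 -0.108559 = -0.355908;  D = -0.236630+0.265850i
d^4_{0,0}: k∈[0..4] ⇒ +0.158388 -1.482883 +1.952335 -0.507734 +0.018569 = +0.138674;  D = +0.138674+0.000000i
d^4_{1,0}: k∈[0..3] ⇒ -0.541838 +1.902329 -1.113142 +0.108559 = +0.355908;  D = +0.236630+0.265850i
d^4_{2,0}: k∈[0..2] ⇒ +0.879241 -1.371961 +0.301050 = -0.191670;  D = +0.022217-0.190378i
d^4_{3,0}: k∈[0..1] ⇒ -0.838848 +0.490849 = -0.347999;  D = +0.285010-0.199681i
d^4_{4,0}: single k=0 term ⇒ +0.453733;  D = -0.441541-0.104478i
Y_4^{m'}(θ=0.4308,φ=4.0018) and Σ D·Y over m':
  (-0.4415+0.1045i)·(-0.0129+0.0040i)  (-0.2850-0.1997i)·(+0.0701+0.0441i)  (+0.0222+0.1904i)·(-0.0416-0.2757i)  (-0.2366+0.2659i)·(-0.3254+0.3782i)  (+0.1387+0.0000i)·(+0.2210+0.0000i)  (+0.2366+0.2659i)·(+0.3254+0.3782i)  (+0.0222-0.1904i)·(-0.0416+0.2757i)  (+0.2850-0.1997i)·(-0.0701+0.0441i)  (-0.4415-0.1045i)·(-0.0129-0.0040i)
Y_4^0(R⁻¹ n̂) = +0.074861-0.000000i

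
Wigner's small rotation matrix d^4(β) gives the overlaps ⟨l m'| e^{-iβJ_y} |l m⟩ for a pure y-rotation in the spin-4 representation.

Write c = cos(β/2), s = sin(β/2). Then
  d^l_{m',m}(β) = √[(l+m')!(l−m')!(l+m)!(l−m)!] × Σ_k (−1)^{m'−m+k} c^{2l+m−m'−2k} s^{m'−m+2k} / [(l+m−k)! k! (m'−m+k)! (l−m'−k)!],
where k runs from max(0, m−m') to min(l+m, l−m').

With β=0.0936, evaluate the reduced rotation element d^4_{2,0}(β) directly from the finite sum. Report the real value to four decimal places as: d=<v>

d^4_{2,0}(β=0.0936) via Wigner's sum:
Half-angle: c=0.998905, s=0.046783. N=√(720·2·24·24)=910.735966
Admissible k: 0..2 (factorial args all ≥0)
  k=0: (−1)^2·910.7360/(96)·0.9989^6·0.0468^2 = +0.020627
  k=1: (−1)^3·910.7360/(36)·0.9989^4·0.0468^4 = -0.000121
  k=2: (−1)^4·910.7360/(96)·0.9989^2·0.0468^6 = +0.000000
d^4_{2,0}(0.0936) = +0.020627 -0.000121 +0.000000 = +0.020507

d=0.0205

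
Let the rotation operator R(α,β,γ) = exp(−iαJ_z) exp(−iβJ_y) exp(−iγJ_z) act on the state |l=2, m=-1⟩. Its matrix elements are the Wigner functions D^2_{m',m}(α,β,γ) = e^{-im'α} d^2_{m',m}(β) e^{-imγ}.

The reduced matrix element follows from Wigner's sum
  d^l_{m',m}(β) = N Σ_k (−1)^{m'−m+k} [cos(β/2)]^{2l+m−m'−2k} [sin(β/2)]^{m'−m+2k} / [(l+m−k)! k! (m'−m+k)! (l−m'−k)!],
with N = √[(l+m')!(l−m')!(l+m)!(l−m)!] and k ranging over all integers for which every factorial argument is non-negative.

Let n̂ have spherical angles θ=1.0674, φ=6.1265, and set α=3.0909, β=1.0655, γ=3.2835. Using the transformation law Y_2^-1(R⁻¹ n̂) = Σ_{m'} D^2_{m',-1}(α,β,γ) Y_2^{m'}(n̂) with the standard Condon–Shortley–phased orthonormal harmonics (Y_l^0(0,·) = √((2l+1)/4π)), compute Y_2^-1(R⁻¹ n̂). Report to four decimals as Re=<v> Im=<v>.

Re=-0.3358 Im=-0.0862

Need the full column D^2_{m',-1} for m'=−2..2 at α=3.0909, β=1.0655, γ=3.2835.
cos(β/2)=0.861414, sin(β/2)=0.507904
d^2_{-2,-1}: single k=1 term ⇒ +0.649302;  D = -0.648769-0.026304i
d^2_{-1,-1}: k∈[0..1] ⇒ +0.550614 -0.574260 = -0.023646;  D = -0.023548-0.002154i
d^2_{0,-1}: k∈[0..1] ⇒ -0.795230 +0.276460 = -0.518769;  D = +0.513555+0.073370i
d^2_{1,-1}: k∈[0..1] ⇒ +0.574260 -0.066547 = +0.507713;  D = +0.498325+0.097182i
d^2_{2,-1}: single k=0 term ⇒ -0.225729;  D = +0.219081+0.054378i
Y_2^{m'}(θ=1.0674,φ=6.1265) and Σ D·Y over m':
  (-0.6488-0.0263i)·(+0.2819+0.0914i)  (-0.0235-0.0022i)·(+0.3224+0.0509i)  (+0.5136+0.0734i)·(-0.0952+0.0000i)  (+0.4983+0.0972i)·(-0.3224+0.0509i)  (+0.2191+0.0544i)·(+0.2819-0.0914i)
Y_2^-1(R⁻¹ n̂) = -0.335790-0.086206i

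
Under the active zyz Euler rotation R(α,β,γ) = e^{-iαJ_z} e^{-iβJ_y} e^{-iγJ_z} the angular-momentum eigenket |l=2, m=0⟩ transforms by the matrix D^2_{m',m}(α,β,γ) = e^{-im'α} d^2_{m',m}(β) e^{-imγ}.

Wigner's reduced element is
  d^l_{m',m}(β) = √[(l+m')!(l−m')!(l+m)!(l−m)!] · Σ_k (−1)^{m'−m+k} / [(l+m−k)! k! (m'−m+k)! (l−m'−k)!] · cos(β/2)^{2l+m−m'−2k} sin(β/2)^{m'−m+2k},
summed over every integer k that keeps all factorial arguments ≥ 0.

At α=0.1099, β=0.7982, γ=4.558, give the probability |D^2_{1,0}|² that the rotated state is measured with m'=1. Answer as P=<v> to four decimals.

P=0.3748

D^2_{1,0}(0.1099,0.7982,4.558) = e^{-i·1·0.1099}·d^2_{1,0}(0.7982)·e^{-i·0·4.558}. Compute d first:
c=cos(0.7982/2)=0.921411, s=sin(0.7982/2)=0.388589; N=√[6·1·2·2]=4.898979
The bounds max(0,m−m')=0 and min(l+m,l−m')=1 give 2 terms
  k=0: (−1)^1·4.8990/(2)·0.9214^3·0.3886^1 = -0.744606
  k=1: (−1)^2·4.8990/(2)·0.9214^1·0.3886^3 = +0.132435
d^2_{1,0}(0.7982) = -0.744606 +0.132435 = -0.612172
|D^2_{1,0}|² = |d^2_{1,0}(β)|² = (-0.612172)² = 0.374754 (the z-rotation phases have unit modulus)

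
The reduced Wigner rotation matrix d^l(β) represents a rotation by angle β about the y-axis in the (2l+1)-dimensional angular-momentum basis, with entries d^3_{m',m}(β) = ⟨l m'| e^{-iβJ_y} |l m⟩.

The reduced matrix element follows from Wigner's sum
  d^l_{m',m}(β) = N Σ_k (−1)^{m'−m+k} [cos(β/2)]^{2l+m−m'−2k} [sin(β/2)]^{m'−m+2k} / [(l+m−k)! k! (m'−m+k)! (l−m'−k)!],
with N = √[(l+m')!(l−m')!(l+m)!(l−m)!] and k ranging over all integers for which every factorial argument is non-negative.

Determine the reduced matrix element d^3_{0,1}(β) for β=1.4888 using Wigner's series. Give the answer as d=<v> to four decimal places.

d=-0.4171

d^3_{0,1}(β=1.4888) via Wigner's sum:
With c≡cos(β/2)=0.735495 and s≡sin(β/2)=0.677531, N=[6·6·24·2]^{1/2}=41.569219
k∈{1,2,3} keeps every argument non-negative
  k=1: (−1)^0·41.5692/(12)·0.7355^5·0.6775^1 = +0.505146
  k=2: (−1)^1·41.5692/(4)·0.7355^3·0.6775^3 = -1.285988
  k=3: (−1)^2·41.5692/(12)·0.7355^1·0.6775^5 = +0.363760
d^3_{0,1}(1.4888) = +0.505146 -1.285988 +0.363760 = -0.417083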